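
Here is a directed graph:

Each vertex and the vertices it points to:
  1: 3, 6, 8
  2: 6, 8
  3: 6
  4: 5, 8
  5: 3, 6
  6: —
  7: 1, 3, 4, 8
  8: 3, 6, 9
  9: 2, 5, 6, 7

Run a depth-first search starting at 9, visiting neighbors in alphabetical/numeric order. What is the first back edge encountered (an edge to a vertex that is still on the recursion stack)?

8->9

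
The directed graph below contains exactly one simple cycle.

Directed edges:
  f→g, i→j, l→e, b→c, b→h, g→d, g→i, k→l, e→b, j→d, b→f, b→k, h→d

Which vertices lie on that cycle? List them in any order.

b, e, k, l

DFS with gray/black marking from b:
b gray
  h gray
    d gray
    d black
  h black
  f gray
    g gray
      g→d: d black — skip
      i gray
        j gray
          j→d: d black — skip
        j black
      i black
    g black
  f black
  k gray
    l gray
      e gray
        e→b: b is gray → back edge
Back edge closes the cycle b → k → l → e → b; its vertices are {b, e, k, l}.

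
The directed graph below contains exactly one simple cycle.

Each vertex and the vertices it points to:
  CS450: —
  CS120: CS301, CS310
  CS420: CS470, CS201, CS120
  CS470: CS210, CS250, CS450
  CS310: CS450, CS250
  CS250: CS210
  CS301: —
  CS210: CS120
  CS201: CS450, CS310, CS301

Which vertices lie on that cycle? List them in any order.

DFS with gray/black marking from CS120:
CS120 gray
  CS301 gray
  CS301 black
  CS310 gray
    CS450 gray
    CS450 black
    CS250 gray
      CS210 gray
        CS210→CS120: CS120 is gray → back edge
Back edge closes the cycle CS120 → CS310 → CS250 → CS210 → CS120; its vertices are {CS120, CS210, CS250, CS310}.

CS120, CS210, CS250, CS310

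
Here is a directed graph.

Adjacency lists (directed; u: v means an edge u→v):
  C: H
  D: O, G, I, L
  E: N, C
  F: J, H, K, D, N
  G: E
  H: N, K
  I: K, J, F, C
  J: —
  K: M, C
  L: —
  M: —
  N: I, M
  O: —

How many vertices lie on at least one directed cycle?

9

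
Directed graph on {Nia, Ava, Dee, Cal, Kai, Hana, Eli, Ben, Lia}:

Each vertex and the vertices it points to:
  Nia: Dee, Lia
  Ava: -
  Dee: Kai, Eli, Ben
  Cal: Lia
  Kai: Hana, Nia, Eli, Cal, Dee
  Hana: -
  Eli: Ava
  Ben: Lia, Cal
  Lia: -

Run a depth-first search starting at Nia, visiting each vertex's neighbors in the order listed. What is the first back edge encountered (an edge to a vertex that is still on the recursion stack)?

Kai->Nia

DFS from Nia (visiting each vertex's neighbors in the order listed); mark gray on enter, black on exit:
Nia gray
  Dee gray
    Kai gray
      Hana gray
      Hana black
      Kai→Nia: Nia is gray → back edge
First back edge: Kai → Nia.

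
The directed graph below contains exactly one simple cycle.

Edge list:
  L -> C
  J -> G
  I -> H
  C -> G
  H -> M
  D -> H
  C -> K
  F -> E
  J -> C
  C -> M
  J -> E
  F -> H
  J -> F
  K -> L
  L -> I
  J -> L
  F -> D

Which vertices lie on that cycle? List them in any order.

DFS with gray/black marking from L:
L gray
  C gray
    M gray
    M black
    K gray
      K→L: L is gray → back edge
Back edge closes the cycle L → C → K → L; its vertices are {C, K, L}.

C, K, L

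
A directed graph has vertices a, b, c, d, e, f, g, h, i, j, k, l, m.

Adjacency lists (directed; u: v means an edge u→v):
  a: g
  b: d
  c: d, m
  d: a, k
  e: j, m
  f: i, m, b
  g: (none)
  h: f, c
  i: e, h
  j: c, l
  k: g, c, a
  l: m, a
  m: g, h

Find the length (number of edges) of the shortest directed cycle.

For each vertex v, BFS finds the shortest path from v back to v.
The shortest such closed walk is h → f → i → h, length 3.

3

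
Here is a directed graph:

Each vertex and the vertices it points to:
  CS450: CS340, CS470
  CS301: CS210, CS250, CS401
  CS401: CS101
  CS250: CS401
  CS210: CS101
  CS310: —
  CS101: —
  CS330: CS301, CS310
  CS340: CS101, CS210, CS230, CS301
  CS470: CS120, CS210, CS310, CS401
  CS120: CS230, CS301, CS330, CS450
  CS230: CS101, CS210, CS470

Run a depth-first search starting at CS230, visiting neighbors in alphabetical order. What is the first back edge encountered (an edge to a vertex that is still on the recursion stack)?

CS120→CS230

DFS from CS230 (visiting neighbors in alphabetical order); mark gray on enter, black on exit:
CS230 gray
  CS101 gray
  CS101 black
  CS210 gray
    CS210→CS101: CS101 black — skip
  CS210 black
  CS470 gray
    CS120 gray
      CS120→CS230: CS230 is gray → back edge
First back edge: CS120 → CS230.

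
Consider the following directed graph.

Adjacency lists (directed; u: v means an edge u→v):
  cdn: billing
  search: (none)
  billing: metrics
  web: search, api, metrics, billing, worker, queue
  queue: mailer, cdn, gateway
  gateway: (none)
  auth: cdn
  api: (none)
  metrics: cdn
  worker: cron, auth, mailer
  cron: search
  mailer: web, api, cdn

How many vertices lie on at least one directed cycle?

A vertex is on a directed cycle iff it belongs to a strongly connected component of size ≥ 2 (or has a self-loop).
The vertices on cycles are {cdn, web, queue, mailer, worker, billing, metrics} — 7 in total.

7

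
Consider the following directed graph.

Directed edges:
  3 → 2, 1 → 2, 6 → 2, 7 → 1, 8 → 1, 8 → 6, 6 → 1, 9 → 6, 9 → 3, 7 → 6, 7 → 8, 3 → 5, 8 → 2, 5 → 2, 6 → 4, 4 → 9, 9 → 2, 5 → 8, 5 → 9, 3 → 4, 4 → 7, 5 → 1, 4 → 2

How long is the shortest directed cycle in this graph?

3

For each vertex v, BFS finds the shortest path from v back to v.
The shortest such closed walk is 3 → 4 → 9 → 3, length 3.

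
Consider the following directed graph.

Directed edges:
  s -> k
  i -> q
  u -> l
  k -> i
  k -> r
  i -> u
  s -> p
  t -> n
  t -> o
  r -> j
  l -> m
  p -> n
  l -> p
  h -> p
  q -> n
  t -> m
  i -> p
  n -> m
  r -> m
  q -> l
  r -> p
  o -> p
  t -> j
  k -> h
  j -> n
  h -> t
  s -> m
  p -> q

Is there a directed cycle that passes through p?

Yes

p is on a cycle iff p can reach itself via ≥1 edge.
p → q → l → p — yes.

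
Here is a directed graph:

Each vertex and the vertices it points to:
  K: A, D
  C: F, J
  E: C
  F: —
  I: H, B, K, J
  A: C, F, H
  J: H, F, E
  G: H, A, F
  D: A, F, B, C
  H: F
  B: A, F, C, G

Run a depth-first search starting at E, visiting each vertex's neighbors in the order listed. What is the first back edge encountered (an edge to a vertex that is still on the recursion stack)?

DFS from E (visiting each vertex's neighbors in the order listed); mark gray on enter, black on exit:
E gray
  C gray
    F gray
    F black
    J gray
      H gray
        H→F: F black — skip
      H black
      J→F: F black — skip
      J→E: E is gray → back edge
First back edge: J → E.

J→E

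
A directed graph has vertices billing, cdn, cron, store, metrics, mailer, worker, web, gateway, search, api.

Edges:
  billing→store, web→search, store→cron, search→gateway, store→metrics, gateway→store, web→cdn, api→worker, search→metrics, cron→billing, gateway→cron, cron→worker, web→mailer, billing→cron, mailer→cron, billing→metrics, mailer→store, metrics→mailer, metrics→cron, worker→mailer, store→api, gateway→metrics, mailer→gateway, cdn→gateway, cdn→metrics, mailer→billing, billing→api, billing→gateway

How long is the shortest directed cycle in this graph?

2

For each vertex v, BFS finds the shortest path from v back to v.
The shortest such closed walk is billing → cron → billing, length 2.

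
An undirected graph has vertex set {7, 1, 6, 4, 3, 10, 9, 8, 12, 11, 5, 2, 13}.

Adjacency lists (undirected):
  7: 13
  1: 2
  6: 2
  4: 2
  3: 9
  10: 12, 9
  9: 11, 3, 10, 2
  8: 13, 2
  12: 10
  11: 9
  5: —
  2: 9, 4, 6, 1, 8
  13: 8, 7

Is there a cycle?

No

DFS, tracking each vertex's parent; an edge to a visited non-parent vertex closes a cycle.
Start from 8:
visit 8 (parent –)
  visit 13 (parent 8)
    13–8: parent, skip
    visit 7 (parent 13)
      7–13: parent, skip
  visit 2 (parent 8)
    visit 9 (parent 2)
      visit 11 (parent 9)
        11–9: parent, skip
      visit 3 (parent 9)
        3–9: parent, skip
      visit 10 (parent 9)
        visit 12 (parent 10)
          12–10: parent, skip
        10–9: parent, skip
      9–2: parent, skip
    visit 4 (parent 2)
      4–2: parent, skip
    visit 6 (parent 2)
      6–2: parent, skip
    visit 1 (parent 2)
      1–2: parent, skip
    2–8: parent, skip
visit 5 (parent –)
No non-parent visited neighbor found — the graph is a forest.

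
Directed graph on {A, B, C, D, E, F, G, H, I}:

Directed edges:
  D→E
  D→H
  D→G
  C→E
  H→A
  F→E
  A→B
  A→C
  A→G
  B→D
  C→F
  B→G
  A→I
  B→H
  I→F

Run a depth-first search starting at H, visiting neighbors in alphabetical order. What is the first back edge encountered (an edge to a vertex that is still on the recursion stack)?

D→H

DFS from H (visiting neighbors in alphabetical order); mark gray on enter, black on exit:
H gray
  A gray
    B gray
      D gray
        E gray
        E black
        G gray
        G black
        D→H: H is gray → back edge
First back edge: D → H.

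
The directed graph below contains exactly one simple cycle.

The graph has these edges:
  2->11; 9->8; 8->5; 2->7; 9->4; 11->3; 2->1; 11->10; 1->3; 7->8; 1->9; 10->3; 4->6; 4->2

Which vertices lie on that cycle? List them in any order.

1, 2, 4, 9

DFS with gray/black marking from 9:
9 gray
  4 gray
    6 gray
    6 black
    2 gray
      7 gray
        8 gray
          5 gray
          5 black
        8 black
      7 black
      11 gray
        3 gray
        3 black
        10 gray
          10→3: 3 black — skip
        10 black
      11 black
      1 gray
        1→9: 9 is gray → back edge
Back edge closes the cycle 9 → 4 → 2 → 1 → 9; its vertices are {1, 2, 4, 9}.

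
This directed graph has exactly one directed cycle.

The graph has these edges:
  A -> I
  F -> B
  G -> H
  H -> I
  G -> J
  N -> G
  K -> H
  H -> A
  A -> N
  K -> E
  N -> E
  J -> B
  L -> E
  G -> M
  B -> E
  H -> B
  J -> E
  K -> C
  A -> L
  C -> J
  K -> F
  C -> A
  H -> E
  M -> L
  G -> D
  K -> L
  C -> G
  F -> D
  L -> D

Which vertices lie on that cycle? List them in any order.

A, G, H, N

DFS with gray/black marking from G:
G gray
  D gray
  D black
  M gray
    L gray
      L→D: D black — skip
      E gray
      E black
    L black
  M black
  H gray
    A gray
      N gray
        N→E: E black — skip
        N→G: G is gray → back edge
Back edge closes the cycle G → H → A → N → G; its vertices are {A, G, H, N}.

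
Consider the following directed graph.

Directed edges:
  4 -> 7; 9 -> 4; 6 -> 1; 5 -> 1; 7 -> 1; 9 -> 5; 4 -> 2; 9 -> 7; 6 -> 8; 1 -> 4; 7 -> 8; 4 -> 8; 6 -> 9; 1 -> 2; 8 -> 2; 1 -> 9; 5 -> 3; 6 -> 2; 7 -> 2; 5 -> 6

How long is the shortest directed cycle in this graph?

3

For each vertex v, BFS finds the shortest path from v back to v.
The shortest such closed walk is 5 → 1 → 9 → 5, length 3.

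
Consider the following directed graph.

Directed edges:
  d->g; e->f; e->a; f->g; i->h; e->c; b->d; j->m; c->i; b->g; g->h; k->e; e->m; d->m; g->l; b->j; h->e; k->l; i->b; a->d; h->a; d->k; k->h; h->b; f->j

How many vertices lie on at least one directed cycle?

A vertex is on a directed cycle iff it belongs to a strongly connected component of size ≥ 2 (or has a self-loop).
The vertices on cycles are {a, b, c, d, e, f, g, h, i, k} — 10 in total.

10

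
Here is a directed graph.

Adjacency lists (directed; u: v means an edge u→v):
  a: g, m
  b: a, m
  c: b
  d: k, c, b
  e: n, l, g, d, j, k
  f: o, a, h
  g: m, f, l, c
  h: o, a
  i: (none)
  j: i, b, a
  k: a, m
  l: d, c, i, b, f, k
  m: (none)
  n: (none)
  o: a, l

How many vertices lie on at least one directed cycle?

10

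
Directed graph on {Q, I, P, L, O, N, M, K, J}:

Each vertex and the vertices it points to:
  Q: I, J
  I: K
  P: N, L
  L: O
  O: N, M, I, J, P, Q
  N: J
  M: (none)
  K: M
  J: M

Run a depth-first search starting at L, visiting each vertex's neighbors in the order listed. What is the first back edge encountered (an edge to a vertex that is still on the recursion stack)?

P->L

DFS from L (visiting each vertex's neighbors in the order listed); mark gray on enter, black on exit:
L gray
  O gray
    N gray
      J gray
        M gray
        M black
      J black
    N black
    O→M: M black — skip
    I gray
      K gray
        K→M: M black — skip
      K black
    I black
    O→J: J black — skip
    P gray
      P→N: N black — skip
      P→L: L is gray → back edge
First back edge: P → L.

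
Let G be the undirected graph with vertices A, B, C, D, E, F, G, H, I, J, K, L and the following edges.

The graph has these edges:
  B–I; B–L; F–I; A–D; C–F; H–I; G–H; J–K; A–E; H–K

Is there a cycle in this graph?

DFS, tracking each vertex's parent; an edge to a visited non-parent vertex closes a cycle.
Start from B:
visit B (parent –)
  visit L (parent B)
    L–B: parent, skip
  visit I (parent B)
    visit H (parent I)
      visit G (parent H)
        G–H: parent, skip
      visit K (parent H)
        K–H: parent, skip
        visit J (parent K)
          J–K: parent, skip
      H–I: parent, skip
    I–B: parent, skip
    visit F (parent I)
      F–I: parent, skip
      visit C (parent F)
        C–F: parent, skip
visit A (parent –)
  visit D (parent A)
    D–A: parent, skip
  visit E (parent A)
    E–A: parent, skip
No non-parent visited neighbor found — the graph is a forest.

No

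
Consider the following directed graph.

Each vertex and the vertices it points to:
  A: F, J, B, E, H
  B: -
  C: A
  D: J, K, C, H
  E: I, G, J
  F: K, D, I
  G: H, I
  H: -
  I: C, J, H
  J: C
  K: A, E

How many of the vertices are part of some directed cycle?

A vertex is on a directed cycle iff it belongs to a strongly connected component of size ≥ 2 (or has a self-loop).
The vertices on cycles are {A, C, D, E, F, G, I, J, K} — 9 in total.

9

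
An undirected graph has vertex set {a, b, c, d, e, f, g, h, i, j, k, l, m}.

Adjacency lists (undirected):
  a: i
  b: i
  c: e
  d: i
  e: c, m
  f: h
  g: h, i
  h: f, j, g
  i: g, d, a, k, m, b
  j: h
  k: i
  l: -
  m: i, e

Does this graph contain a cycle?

No

DFS, tracking each vertex's parent; an edge to a visited non-parent vertex closes a cycle.
Start from l:
visit l (parent –)
visit a (parent –)
  visit i (parent a)
    visit g (parent i)
      visit h (parent g)
        visit f (parent h)
          f–h: parent, skip
        visit j (parent h)
          j–h: parent, skip
        h–g: parent, skip
      g–i: parent, skip
    visit d (parent i)
      d–i: parent, skip
    i–a: parent, skip
    visit k (parent i)
      k–i: parent, skip
    visit m (parent i)
      m–i: parent, skip
      visit e (parent m)
        visit c (parent e)
          c–e: parent, skip
        e–m: parent, skip
    visit b (parent i)
      b–i: parent, skip
No non-parent visited neighbor found — the graph is a forest.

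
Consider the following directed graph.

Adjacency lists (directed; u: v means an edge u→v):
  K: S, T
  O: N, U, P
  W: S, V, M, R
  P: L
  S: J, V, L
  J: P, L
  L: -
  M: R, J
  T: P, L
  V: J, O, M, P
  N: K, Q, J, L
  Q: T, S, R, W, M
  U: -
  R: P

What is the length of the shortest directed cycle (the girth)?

5

For each vertex v, BFS finds the shortest path from v back to v.
The shortest such closed walk is V → O → N → K → S → V, length 5.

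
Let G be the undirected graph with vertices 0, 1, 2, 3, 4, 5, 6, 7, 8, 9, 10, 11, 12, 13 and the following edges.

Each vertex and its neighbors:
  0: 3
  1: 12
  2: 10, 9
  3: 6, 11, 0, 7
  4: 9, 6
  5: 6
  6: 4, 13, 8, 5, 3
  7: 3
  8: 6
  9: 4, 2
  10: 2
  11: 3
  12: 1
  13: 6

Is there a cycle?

No

DFS, tracking each vertex's parent; an edge to a visited non-parent vertex closes a cycle.
Start from 3:
visit 3 (parent –)
  visit 6 (parent 3)
    visit 4 (parent 6)
      visit 9 (parent 4)
        9–4: parent, skip
        visit 2 (parent 9)
          visit 10 (parent 2)
            10–2: parent, skip
          2–9: parent, skip
      4–6: parent, skip
    visit 13 (parent 6)
      13–6: parent, skip
    visit 8 (parent 6)
      8–6: parent, skip
    visit 5 (parent 6)
      5–6: parent, skip
    6–3: parent, skip
  visit 11 (parent 3)
    11–3: parent, skip
  visit 0 (parent 3)
    0–3: parent, skip
  visit 7 (parent 3)
    7–3: parent, skip
visit 1 (parent –)
  visit 12 (parent 1)
    12–1: parent, skip
No non-parent visited neighbor found — the graph is a forest.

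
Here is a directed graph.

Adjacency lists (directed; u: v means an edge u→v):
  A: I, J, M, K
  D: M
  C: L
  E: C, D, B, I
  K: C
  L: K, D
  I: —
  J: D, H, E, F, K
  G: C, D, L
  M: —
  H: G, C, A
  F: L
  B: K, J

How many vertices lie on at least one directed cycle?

8

A vertex is on a directed cycle iff it belongs to a strongly connected component of size ≥ 2 (or has a self-loop).
The vertices on cycles are {A, B, C, E, H, J, K, L} — 8 in total.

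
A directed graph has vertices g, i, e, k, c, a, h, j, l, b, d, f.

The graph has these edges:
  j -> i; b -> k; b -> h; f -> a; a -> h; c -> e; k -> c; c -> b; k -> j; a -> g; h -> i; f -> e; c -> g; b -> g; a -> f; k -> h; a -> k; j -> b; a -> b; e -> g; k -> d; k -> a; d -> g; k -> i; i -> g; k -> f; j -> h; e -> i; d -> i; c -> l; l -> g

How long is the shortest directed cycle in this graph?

2

For each vertex v, BFS finds the shortest path from v back to v.
The shortest such closed walk is k → a → k, length 2.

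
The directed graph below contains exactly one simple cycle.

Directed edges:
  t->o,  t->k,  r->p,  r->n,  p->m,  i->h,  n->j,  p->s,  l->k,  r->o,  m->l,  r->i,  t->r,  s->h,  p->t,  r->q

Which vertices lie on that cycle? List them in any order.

p, r, t

DFS with gray/black marking from t:
t gray
  o gray
  o black
  k gray
  k black
  r gray
    p gray
      m gray
        l gray
          l→k: k black — skip
        l black
      m black
      p→t: t is gray → back edge
Back edge closes the cycle t → r → p → t; its vertices are {p, r, t}.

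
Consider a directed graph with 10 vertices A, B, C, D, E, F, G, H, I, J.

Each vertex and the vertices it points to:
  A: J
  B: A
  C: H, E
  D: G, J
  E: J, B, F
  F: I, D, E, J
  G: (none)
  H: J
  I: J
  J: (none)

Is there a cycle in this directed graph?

Yes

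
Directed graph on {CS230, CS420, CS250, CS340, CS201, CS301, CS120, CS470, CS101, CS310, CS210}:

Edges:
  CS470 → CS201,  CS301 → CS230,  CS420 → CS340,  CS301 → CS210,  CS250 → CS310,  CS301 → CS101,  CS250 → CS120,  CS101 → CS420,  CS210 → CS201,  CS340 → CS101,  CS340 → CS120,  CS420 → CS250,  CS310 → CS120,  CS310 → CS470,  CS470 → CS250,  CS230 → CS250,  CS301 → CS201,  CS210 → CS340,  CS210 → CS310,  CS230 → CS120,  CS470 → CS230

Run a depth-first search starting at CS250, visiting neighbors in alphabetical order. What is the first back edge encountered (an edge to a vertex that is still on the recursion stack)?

CS230->CS250

DFS from CS250 (visiting neighbors in alphabetical order); mark gray on enter, black on exit:
CS250 gray
  CS120 gray
  CS120 black
  CS310 gray
    CS310→CS120: CS120 black — skip
    CS470 gray
      CS201 gray
      CS201 black
      CS230 gray
        CS230→CS120: CS120 black — skip
        CS230→CS250: CS250 is gray → back edge
First back edge: CS230 → CS250.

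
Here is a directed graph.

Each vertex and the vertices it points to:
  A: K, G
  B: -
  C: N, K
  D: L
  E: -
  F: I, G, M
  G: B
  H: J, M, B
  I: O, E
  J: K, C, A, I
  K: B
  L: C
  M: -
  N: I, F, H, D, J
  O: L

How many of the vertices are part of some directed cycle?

A vertex is on a directed cycle iff it belongs to a strongly connected component of size ≥ 2 (or has a self-loop).
The vertices on cycles are {C, D, F, H, I, J, L, N, O} — 9 in total.

9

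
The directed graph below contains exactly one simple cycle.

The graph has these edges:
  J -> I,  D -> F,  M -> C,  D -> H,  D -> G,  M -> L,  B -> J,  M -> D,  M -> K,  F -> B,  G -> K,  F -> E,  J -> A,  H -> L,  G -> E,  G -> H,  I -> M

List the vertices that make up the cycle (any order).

DFS with gray/black marking from M:
M gray
  D gray
    H gray
      L gray
      L black
    H black
    F gray
      B gray
        J gray
          I gray
            I→M: M is gray → back edge
Back edge closes the cycle M → D → F → B → J → I → M; its vertices are {B, D, F, I, J, M}.

B, D, F, I, J, M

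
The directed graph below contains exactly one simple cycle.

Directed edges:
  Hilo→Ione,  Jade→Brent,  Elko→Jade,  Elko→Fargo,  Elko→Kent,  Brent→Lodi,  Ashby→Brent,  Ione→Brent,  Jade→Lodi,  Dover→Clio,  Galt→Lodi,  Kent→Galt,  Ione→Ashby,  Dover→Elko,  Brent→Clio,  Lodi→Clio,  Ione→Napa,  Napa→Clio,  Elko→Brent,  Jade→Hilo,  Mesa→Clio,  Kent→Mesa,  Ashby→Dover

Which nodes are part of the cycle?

DFS with gray/black marking from Elko:
Elko gray
  Fargo gray
  Fargo black
  Kent gray
    Mesa gray
      Clio gray
      Clio black
    Mesa black
    Galt gray
      Lodi gray
        Lodi→Clio: Clio black — skip
      Lodi black
    Galt black
  Kent black
  Jade gray
    Brent gray
      Brent→Lodi: Lodi black — skip
      Brent→Clio: Clio black — skip
    Brent black
    Jade→Lodi: Lodi black — skip
    Hilo gray
      Ione gray
        Napa gray
          Napa→Clio: Clio black — skip
        Napa black
        Ashby gray
          Dover gray
            Dover→Elko: Elko is gray → back edge
Back edge closes the cycle Elko → Jade → Hilo → Ione → Ashby → Dover → Elko; its vertices are {Elko, Hilo, Ione, Jade, Ashby, Dover}.

Elko, Hilo, Ione, Jade, Ashby, Dover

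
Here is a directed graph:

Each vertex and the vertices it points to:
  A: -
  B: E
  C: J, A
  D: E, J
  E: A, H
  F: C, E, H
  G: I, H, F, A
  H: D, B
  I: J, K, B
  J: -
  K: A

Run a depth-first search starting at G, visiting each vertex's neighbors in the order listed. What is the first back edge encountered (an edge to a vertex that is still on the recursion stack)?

DFS from G (visiting each vertex's neighbors in the order listed); mark gray on enter, black on exit:
G gray
  I gray
    J gray
    J black
    K gray
      A gray
      A black
    K black
    B gray
      E gray
        E→A: A black — skip
        H gray
          D gray
            D→E: E is gray → back edge
First back edge: D → E.

D→E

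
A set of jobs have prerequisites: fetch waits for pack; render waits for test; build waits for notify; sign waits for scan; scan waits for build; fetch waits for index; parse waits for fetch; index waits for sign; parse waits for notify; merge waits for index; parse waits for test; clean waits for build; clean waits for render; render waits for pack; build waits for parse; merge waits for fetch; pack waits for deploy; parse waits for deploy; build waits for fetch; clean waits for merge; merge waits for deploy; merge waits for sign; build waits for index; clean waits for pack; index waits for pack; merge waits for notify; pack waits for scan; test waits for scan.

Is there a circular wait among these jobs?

DFS with white/gray/black marking, starting from fetch:
fetch gray
  pack gray
    deploy gray
    deploy black
    scan gray
      build gray
        index gray
          sign gray
            sign→scan: scan is gray → back edge
Back edge found, so a cycle exists: scan → build → index → sign → scan.

Yes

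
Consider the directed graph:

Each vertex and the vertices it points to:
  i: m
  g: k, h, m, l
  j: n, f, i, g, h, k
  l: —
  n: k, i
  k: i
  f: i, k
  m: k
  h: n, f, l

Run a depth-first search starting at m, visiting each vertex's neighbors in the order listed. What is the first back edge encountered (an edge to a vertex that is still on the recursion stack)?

DFS from m (visiting each vertex's neighbors in the order listed); mark gray on enter, black on exit:
m gray
  k gray
    i gray
      i→m: m is gray → back edge
First back edge: i → m.

i→m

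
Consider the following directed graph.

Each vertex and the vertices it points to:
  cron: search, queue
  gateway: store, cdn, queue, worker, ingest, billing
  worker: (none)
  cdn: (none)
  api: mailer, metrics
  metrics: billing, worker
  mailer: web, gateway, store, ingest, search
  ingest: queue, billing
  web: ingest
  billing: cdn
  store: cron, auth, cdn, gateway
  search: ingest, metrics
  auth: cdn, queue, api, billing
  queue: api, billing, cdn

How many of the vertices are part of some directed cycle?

10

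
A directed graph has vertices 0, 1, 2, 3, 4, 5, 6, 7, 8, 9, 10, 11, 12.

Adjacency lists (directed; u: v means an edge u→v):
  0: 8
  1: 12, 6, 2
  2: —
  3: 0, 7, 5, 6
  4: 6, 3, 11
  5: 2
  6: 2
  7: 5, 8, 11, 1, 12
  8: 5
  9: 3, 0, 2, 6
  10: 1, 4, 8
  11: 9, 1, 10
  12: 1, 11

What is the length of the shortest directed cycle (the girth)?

For each vertex v, BFS finds the shortest path from v back to v.
The shortest such closed walk is 12 → 1 → 12, length 2.

2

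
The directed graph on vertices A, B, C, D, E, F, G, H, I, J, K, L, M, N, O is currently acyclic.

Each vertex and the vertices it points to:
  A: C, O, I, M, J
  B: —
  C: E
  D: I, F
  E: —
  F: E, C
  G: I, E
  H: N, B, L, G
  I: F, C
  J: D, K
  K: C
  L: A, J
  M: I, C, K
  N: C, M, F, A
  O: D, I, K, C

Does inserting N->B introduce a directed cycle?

No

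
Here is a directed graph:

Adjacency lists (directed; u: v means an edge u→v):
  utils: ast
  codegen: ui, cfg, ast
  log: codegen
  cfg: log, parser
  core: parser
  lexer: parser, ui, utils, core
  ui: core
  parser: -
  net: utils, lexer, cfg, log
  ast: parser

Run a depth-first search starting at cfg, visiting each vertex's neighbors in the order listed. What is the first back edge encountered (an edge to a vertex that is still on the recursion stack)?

DFS from cfg (visiting each vertex's neighbors in the order listed); mark gray on enter, black on exit:
cfg gray
  log gray
    codegen gray
      ui gray
        core gray
          parser gray
          parser black
        core black
      ui black
      codegen→cfg: cfg is gray → back edge
First back edge: codegen → cfg.

codegen->cfg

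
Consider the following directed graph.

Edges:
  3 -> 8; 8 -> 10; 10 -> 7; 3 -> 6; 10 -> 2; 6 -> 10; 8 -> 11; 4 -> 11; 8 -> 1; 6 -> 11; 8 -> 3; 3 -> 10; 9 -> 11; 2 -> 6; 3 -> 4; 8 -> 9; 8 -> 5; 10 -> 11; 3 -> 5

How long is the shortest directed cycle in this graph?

2

For each vertex v, BFS finds the shortest path from v back to v.
The shortest such closed walk is 8 → 3 → 8, length 2.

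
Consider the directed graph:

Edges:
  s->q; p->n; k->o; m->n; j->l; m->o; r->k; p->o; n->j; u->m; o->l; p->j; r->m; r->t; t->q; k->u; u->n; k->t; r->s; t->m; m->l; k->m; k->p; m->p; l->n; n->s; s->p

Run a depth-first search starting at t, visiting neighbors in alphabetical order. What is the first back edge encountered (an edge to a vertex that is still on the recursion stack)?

j->l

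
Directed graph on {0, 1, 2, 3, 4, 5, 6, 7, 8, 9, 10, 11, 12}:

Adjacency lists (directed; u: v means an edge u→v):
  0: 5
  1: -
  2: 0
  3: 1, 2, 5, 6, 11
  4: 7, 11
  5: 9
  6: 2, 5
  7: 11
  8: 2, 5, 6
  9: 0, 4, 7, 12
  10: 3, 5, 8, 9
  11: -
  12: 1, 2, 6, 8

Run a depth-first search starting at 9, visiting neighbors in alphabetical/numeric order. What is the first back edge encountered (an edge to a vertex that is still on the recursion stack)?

5→9

DFS from 9 (visiting neighbors in alphabetical/numeric order); mark gray on enter, black on exit:
9 gray
  0 gray
    5 gray
      5→9: 9 is gray → back edge
First back edge: 5 → 9.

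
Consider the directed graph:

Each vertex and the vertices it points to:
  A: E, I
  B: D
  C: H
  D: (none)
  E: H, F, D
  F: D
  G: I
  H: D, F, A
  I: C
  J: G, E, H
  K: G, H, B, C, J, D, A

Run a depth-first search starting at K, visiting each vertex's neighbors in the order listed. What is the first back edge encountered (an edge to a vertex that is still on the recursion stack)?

E→H

DFS from K (visiting each vertex's neighbors in the order listed); mark gray on enter, black on exit:
K gray
  G gray
    I gray
      C gray
        H gray
          D gray
          D black
          F gray
            F→D: D black — skip
          F black
          A gray
            E gray
              E→H: H is gray → back edge
First back edge: E → H.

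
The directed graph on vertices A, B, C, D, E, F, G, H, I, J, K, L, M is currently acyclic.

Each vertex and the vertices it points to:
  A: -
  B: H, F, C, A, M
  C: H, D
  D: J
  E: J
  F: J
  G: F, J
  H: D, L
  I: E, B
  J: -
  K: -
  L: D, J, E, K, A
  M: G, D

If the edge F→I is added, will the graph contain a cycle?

Yes

Adding F→I creates a cycle iff I can already reach F.
Path from I: I → B → F.
So I → … → F → I is a cycle.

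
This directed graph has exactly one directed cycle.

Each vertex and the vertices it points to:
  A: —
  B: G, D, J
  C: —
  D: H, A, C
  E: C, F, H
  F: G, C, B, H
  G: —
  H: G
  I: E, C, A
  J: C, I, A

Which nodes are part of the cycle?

B, E, F, I, J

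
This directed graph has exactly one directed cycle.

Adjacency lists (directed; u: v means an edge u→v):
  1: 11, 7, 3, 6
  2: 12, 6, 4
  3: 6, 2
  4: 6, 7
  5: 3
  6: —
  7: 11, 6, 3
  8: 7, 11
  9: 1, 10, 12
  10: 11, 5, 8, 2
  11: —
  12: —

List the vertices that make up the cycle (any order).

2, 3, 4, 7

DFS with gray/black marking from 2:
2 gray
  12 gray
  12 black
  6 gray
  6 black
  4 gray
    4→6: 6 black — skip
    7 gray
      11 gray
      11 black
      7→6: 6 black — skip
      3 gray
        3→6: 6 black — skip
        3→2: 2 is gray → back edge
Back edge closes the cycle 2 → 4 → 7 → 3 → 2; its vertices are {2, 3, 4, 7}.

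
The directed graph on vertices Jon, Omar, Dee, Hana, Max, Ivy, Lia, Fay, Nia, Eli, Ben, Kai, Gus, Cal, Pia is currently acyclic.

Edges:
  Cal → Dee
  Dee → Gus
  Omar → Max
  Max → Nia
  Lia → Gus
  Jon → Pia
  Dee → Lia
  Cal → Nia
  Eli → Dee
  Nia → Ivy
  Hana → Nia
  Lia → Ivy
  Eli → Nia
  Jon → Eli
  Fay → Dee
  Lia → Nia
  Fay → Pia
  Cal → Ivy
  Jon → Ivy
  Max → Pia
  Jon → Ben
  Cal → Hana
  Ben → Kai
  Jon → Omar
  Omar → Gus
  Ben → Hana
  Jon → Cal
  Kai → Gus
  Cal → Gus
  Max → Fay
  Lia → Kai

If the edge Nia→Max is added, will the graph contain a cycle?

Adding Nia→Max creates a cycle iff Max can already reach Nia.
Path from Max: Max → Nia.
So Max → … → Nia → Max is a cycle.

Yes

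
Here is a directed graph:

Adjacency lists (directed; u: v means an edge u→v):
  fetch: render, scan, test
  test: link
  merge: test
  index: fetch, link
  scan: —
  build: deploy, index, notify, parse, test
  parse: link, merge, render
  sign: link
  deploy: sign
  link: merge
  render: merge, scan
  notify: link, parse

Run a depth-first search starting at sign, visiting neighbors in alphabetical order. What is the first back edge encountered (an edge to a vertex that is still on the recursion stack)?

test->link

DFS from sign (visiting neighbors in alphabetical order); mark gray on enter, black on exit:
sign gray
  link gray
    merge gray
      test gray
        test→link: link is gray → back edge
First back edge: test → link.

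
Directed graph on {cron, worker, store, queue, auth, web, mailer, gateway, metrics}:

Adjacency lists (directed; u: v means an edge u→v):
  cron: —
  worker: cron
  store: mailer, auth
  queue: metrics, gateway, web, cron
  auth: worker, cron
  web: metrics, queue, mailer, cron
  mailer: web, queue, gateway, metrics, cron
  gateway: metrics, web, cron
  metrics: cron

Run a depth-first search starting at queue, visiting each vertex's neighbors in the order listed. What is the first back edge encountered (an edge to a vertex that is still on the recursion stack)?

web->queue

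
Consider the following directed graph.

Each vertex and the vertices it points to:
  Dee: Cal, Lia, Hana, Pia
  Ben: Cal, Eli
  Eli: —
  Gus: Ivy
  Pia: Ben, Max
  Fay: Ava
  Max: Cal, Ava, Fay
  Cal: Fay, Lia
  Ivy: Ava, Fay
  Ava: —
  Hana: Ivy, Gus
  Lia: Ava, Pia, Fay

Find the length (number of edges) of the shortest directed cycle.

For each vertex v, BFS finds the shortest path from v back to v.
The shortest such closed walk is Pia → Max → Cal → Lia → Pia, length 4.

4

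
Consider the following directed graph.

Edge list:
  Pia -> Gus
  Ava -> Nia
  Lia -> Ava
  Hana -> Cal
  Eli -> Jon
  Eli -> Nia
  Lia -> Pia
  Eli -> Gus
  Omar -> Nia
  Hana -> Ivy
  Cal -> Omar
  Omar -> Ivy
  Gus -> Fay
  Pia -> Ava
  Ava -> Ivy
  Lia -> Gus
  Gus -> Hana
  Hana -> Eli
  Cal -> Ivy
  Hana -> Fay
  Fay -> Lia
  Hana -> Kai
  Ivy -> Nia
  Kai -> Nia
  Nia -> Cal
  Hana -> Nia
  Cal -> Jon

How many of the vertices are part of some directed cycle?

A vertex is on a directed cycle iff it belongs to a strongly connected component of size ≥ 2 (or has a self-loop).
The vertices on cycles are {Cal, Eli, Fay, Gus, Ivy, Lia, Nia, Pia, Hana, Omar} — 10 in total.

10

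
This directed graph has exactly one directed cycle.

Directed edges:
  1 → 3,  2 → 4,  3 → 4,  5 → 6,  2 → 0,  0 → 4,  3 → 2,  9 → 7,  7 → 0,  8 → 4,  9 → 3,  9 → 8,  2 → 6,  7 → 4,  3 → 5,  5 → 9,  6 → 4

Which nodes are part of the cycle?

DFS with gray/black marking from 3:
3 gray
  5 gray
    9 gray
      7 gray
        4 gray
        4 black
        0 gray
          0→4: 4 black — skip
        0 black
      7 black
      9→3: 3 is gray → back edge
Back edge closes the cycle 3 → 5 → 9 → 3; its vertices are {3, 5, 9}.

3, 5, 9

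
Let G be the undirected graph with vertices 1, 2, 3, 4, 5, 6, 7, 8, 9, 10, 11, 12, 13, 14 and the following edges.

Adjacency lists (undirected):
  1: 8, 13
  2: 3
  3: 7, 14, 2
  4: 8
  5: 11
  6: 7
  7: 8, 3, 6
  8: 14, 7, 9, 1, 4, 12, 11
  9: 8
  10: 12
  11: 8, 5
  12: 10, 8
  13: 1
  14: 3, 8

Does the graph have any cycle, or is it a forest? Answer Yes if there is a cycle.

Yes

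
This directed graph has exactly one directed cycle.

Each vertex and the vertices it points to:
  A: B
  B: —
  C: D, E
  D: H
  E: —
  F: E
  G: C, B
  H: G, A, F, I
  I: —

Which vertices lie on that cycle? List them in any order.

C, D, G, H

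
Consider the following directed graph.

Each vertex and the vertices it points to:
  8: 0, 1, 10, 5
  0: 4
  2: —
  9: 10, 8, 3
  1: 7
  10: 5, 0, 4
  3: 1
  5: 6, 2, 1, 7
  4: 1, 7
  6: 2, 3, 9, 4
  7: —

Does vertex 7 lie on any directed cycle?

No

7 lies on a cycle iff there is a path from 7 back to itself.
Exploring from 7, it never reaches itself; equivalently, its strongly connected component is a singleton.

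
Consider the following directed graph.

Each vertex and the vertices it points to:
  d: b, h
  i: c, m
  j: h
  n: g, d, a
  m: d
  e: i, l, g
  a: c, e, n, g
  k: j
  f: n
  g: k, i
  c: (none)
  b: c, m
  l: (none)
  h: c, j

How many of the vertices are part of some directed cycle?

A vertex is on a directed cycle iff it belongs to a strongly connected component of size ≥ 2 (or has a self-loop).
The vertices on cycles are {a, b, d, h, j, m, n} — 7 in total.

7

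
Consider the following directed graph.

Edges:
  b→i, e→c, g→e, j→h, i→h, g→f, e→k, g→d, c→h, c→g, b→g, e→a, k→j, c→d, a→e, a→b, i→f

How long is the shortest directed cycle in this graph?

For each vertex v, BFS finds the shortest path from v back to v.
The shortest such closed walk is a → e → a, length 2.

2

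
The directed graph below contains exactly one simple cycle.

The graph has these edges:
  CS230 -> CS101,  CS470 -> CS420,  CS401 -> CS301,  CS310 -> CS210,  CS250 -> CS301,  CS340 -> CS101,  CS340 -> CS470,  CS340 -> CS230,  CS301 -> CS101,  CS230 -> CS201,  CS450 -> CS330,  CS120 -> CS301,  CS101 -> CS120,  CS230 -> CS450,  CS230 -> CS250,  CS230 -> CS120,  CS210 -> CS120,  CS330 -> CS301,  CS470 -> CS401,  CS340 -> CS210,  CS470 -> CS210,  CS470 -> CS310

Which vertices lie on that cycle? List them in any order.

DFS with gray/black marking from CS101:
CS101 gray
  CS120 gray
    CS301 gray
      CS301→CS101: CS101 is gray → back edge
Back edge closes the cycle CS101 → CS120 → CS301 → CS101; its vertices are {CS101, CS120, CS301}.

CS101, CS120, CS301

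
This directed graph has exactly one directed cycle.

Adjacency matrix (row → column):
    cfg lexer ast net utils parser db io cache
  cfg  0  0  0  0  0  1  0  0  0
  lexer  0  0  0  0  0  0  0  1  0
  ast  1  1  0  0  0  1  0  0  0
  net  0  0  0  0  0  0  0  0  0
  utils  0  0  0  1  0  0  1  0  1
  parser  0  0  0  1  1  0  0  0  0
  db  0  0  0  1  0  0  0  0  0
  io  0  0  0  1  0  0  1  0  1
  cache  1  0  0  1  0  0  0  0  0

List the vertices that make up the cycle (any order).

DFS with gray/black marking from cfg:
cfg gray
  parser gray
    utils gray
      cache gray
        net gray
        net black
        cache→cfg: cfg is gray → back edge
Back edge closes the cycle cfg → parser → utils → cache → cfg; its vertices are {cfg, cache, utils, parser}.

cfg, cache, utils, parser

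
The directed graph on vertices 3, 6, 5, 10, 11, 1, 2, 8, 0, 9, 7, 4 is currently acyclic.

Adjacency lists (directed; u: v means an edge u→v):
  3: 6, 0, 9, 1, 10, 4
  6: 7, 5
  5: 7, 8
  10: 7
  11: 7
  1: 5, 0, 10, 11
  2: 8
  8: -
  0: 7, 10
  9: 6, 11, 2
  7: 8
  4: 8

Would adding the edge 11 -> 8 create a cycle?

Adding 11→8 creates a cycle iff 8 can already reach 11.
Explore from 8: no path reaches 11. The graph stays acyclic.

No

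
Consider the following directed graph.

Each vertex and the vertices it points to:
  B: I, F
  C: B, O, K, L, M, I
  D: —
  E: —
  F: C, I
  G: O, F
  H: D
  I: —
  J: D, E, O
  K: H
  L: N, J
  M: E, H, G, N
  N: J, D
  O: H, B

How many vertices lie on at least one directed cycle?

9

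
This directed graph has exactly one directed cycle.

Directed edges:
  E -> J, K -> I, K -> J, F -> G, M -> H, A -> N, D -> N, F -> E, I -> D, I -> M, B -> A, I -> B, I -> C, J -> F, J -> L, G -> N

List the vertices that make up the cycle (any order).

E, F, J

DFS with gray/black marking from J:
J gray
  F gray
    E gray
      E→J: J is gray → back edge
Back edge closes the cycle J → F → E → J; its vertices are {E, F, J}.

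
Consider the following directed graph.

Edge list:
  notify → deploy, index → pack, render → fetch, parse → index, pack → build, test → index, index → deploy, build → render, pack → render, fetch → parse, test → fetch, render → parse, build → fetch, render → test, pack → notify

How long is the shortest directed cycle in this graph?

4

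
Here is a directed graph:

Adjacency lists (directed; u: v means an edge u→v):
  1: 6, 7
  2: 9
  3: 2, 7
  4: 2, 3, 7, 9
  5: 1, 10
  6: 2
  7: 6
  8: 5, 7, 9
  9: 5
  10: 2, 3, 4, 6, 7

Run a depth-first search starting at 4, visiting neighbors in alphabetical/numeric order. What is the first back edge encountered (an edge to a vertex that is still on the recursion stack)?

DFS from 4 (visiting neighbors in alphabetical/numeric order); mark gray on enter, black on exit:
4 gray
  2 gray
    9 gray
      5 gray
        1 gray
          6 gray
            6→2: 2 is gray → back edge
First back edge: 6 → 2.

6->2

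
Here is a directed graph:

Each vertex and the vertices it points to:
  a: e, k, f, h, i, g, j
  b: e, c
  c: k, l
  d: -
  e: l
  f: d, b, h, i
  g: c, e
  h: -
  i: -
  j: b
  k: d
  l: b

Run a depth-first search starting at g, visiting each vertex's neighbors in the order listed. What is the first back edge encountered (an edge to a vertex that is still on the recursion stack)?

e->l

DFS from g (visiting each vertex's neighbors in the order listed); mark gray on enter, black on exit:
g gray
  c gray
    k gray
      d gray
      d black
    k black
    l gray
      b gray
        e gray
          e→l: l is gray → back edge
First back edge: e → l.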